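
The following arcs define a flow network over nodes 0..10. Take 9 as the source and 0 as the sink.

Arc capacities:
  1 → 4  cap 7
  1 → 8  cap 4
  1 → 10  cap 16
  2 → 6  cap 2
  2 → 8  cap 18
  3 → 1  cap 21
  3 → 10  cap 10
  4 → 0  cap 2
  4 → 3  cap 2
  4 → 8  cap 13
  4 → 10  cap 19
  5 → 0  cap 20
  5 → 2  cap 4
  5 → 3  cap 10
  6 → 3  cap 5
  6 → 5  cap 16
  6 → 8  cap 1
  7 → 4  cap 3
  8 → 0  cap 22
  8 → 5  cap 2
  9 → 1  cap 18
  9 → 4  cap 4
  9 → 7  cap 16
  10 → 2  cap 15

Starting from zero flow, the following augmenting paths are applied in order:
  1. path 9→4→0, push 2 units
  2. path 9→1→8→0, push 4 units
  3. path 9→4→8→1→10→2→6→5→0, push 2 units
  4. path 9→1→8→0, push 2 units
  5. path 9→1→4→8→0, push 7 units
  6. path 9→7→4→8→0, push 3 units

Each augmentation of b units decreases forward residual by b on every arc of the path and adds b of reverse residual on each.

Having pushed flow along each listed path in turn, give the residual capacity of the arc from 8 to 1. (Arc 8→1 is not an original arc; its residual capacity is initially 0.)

after path 1 (9→4→0, push 2): res(8,1)=0
after path 2 (9→1→8→0, push 4): res(8,1)=4
after path 3 (9→4→8→1→10→2→6→5→0, push 2): res(8,1)=2
after path 4 (9→1→8→0, push 2): res(8,1)=4
after path 5 (9→1→4→8→0, push 7): res(8,1)=4
after path 6 (9→7→4→8→0, push 3): res(8,1)=4

Residual capacity of (8,1): 4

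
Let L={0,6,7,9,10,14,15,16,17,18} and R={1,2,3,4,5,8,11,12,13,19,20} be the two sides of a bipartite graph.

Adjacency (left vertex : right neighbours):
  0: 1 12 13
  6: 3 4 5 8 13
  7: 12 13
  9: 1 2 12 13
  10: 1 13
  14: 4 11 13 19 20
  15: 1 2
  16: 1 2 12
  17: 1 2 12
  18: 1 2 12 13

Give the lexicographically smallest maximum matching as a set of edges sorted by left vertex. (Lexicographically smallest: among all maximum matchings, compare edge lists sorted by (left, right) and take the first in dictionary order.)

Lex-smallest maximum matching: {(0,1), (6,3), (7,12), (9,2), (10,13), (14,4)}

|M| = 6 (so the lex-smallest maximum matching has 6 edges)
process left vertices in ascending order; for each, take the smallest-labelled available neighbour that still permits 6 edges overall, or leave it unmatched if none does
lex-smallest matching: {0-1, 6-3, 7-12, 9-2, 10-13, 14-4}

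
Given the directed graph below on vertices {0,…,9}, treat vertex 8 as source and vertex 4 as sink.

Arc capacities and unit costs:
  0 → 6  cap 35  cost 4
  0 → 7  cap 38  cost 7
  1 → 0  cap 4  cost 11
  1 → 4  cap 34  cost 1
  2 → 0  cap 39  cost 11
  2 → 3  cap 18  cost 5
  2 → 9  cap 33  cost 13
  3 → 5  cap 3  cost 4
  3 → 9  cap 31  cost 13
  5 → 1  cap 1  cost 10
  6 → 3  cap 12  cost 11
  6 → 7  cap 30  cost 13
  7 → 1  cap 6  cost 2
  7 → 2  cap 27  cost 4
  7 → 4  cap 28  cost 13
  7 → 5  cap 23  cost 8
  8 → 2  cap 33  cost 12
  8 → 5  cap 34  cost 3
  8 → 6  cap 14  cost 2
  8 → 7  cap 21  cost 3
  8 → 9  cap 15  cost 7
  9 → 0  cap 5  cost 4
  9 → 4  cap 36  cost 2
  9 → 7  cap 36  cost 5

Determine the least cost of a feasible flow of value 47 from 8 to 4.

Minimum cost for 47 units: 695

shortest-cost path #1: 8→7→1→4 push 6 @ unit cost 6 (adds 36)
shortest-cost path #2: 8→9→4 push 15 @ unit cost 9 (adds 135)
shortest-cost path #3: 8→5→1→4 push 1 @ unit cost 14 (adds 14)
shortest-cost path #4: 8→7→4 push 15 @ unit cost 16 (adds 240)
shortest-cost path #5: 8→2→9→4 push 10 @ unit cost 27 (adds 270)
total cost = 695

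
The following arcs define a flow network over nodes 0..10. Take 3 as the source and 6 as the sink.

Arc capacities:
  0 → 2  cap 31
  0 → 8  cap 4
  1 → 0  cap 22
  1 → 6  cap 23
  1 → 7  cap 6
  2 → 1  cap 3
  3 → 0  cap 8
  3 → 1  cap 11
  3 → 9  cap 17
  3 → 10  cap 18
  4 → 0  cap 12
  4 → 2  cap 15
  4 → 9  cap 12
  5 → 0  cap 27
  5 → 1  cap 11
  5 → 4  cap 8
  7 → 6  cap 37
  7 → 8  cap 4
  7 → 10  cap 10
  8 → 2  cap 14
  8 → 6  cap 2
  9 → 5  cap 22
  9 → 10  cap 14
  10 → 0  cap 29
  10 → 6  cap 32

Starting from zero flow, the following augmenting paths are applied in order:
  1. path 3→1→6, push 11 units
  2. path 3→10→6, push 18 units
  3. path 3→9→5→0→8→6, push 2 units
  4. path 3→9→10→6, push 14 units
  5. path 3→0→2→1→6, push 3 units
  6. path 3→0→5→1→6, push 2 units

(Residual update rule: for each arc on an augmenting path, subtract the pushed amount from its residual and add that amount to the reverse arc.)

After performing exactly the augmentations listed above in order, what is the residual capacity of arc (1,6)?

after path 1 (3→1→6, push 11): res(1,6)=12
after path 2 (3→10→6, push 18): res(1,6)=12
after path 3 (3→9→5→0→8→6, push 2): res(1,6)=12
after path 4 (3→9→10→6, push 14): res(1,6)=12
after path 5 (3→0→2→1→6, push 3): res(1,6)=9
after path 6 (3→0→5→1→6, push 2): res(1,6)=7

Residual capacity of (1,6): 7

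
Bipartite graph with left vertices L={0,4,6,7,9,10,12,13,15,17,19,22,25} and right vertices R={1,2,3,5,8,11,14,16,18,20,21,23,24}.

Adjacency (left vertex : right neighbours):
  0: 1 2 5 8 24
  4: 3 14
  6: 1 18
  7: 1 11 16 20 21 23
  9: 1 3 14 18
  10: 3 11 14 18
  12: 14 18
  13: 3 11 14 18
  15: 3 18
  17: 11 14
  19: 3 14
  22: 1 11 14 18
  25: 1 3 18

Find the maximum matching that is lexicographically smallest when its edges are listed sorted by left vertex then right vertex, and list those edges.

Lex-smallest maximum matching: {(0,2), (4,3), (6,1), (7,16), (9,14), (10,11), (12,18)}

|M| = 7 (so the lex-smallest maximum matching has 7 edges)
process left vertices in ascending order; for each, take the smallest-labelled available neighbour that still permits 7 edges overall, or leave it unmatched if none does
lex-smallest matching: {0-2, 4-3, 6-1, 7-16, 9-14, 10-11, 12-18}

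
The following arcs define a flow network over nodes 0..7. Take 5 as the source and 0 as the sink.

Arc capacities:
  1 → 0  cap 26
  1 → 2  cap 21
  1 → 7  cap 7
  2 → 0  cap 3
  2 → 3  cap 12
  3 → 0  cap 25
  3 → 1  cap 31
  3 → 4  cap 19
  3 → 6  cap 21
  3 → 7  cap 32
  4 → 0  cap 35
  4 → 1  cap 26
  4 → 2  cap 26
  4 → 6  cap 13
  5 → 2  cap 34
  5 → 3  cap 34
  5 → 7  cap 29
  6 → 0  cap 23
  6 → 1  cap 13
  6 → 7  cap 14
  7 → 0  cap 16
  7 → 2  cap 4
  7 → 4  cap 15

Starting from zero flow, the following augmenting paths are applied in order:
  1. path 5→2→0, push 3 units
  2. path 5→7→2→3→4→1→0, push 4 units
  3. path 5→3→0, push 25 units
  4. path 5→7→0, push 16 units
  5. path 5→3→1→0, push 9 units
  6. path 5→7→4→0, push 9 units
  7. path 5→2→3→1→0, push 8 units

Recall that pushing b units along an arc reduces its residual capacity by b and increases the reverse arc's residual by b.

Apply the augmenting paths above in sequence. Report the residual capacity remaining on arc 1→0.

after path 1 (5→2→0, push 3): res(1,0)=26
after path 2 (5→7→2→3→4→1→0, push 4): res(1,0)=22
after path 3 (5→3→0, push 25): res(1,0)=22
after path 4 (5→7→0, push 16): res(1,0)=22
after path 5 (5→3→1→0, push 9): res(1,0)=13
after path 6 (5→7→4→0, push 9): res(1,0)=13
after path 7 (5→2→3→1→0, push 8): res(1,0)=5

Residual capacity of (1,0): 5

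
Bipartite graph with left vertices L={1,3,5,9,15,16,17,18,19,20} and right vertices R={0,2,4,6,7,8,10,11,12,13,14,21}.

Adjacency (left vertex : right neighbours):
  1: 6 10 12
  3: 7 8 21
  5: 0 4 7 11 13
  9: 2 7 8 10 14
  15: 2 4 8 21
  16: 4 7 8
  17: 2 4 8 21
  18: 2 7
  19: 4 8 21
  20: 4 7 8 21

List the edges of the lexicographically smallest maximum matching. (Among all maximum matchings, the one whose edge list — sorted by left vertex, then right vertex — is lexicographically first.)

|M| = 8 (so the lex-smallest maximum matching has 8 edges)
process left vertices in ascending order; for each, take the smallest-labelled available neighbour that still permits 8 edges overall, or leave it unmatched if none does
lex-smallest matching: {1-6, 3-7, 5-0, 9-10, 15-2, 16-4, 17-8, 19-21}

Lex-smallest maximum matching: {(1,6), (3,7), (5,0), (9,10), (15,2), (16,4), (17,8), (19,21)}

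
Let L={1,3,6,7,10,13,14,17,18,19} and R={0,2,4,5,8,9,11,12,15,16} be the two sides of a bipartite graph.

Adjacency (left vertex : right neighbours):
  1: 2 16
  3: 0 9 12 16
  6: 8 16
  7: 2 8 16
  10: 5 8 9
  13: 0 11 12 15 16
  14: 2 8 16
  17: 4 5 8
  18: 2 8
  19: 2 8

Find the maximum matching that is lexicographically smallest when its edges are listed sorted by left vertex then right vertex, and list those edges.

|M| = 7 (so the lex-smallest maximum matching has 7 edges)
process left vertices in ascending order; for each, take the smallest-labelled available neighbour that still permits 7 edges overall, or leave it unmatched if none does
lex-smallest matching: {1-2, 3-0, 6-8, 7-16, 10-5, 13-11, 17-4}

Lex-smallest maximum matching: {(1,2), (3,0), (6,8), (7,16), (10,5), (13,11), (17,4)}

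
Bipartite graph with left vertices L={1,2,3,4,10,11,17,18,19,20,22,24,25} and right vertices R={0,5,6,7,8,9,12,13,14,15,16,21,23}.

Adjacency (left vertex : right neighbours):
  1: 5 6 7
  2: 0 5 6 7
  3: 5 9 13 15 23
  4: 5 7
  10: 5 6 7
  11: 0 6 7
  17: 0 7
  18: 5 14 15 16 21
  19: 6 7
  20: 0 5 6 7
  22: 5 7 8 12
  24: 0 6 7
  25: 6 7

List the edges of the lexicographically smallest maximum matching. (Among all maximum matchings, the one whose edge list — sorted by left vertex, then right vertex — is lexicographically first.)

|M| = 7 (so the lex-smallest maximum matching has 7 edges)
process left vertices in ascending order; for each, take the smallest-labelled available neighbour that still permits 7 edges overall, or leave it unmatched if none does
lex-smallest matching: {1-5, 2-0, 3-9, 4-7, 10-6, 18-14, 22-8}

Lex-smallest maximum matching: {(1,5), (2,0), (3,9), (4,7), (10,6), (18,14), (22,8)}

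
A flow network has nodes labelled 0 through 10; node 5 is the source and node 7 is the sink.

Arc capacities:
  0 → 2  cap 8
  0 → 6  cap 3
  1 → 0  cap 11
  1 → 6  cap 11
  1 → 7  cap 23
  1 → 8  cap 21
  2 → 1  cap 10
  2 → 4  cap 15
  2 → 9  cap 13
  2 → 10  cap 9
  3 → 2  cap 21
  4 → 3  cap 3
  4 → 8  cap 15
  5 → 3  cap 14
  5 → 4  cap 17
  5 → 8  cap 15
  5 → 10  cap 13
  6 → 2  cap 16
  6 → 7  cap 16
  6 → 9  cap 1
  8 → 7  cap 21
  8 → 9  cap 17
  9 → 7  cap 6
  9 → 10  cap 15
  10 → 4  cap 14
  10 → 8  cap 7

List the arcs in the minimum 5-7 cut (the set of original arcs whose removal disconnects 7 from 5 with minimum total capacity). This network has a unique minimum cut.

augment #1: 5→8→7 push 15
augment #2: 5→4→8→7 push 6
augment #3: 5→3→2→1→7 push 10
augment #4: 5→3→2→9→7 push 4
augment #5: 5→4→8→9→7 push 2
max flow = 37; residual-reachable set from 5 gives S-side
cut edges (S→T): {(2,1), (8,7), (9,7)} total cap 37

Min-cut arcs: {(2,1), (8,7), (9,7)} (total capacity 37)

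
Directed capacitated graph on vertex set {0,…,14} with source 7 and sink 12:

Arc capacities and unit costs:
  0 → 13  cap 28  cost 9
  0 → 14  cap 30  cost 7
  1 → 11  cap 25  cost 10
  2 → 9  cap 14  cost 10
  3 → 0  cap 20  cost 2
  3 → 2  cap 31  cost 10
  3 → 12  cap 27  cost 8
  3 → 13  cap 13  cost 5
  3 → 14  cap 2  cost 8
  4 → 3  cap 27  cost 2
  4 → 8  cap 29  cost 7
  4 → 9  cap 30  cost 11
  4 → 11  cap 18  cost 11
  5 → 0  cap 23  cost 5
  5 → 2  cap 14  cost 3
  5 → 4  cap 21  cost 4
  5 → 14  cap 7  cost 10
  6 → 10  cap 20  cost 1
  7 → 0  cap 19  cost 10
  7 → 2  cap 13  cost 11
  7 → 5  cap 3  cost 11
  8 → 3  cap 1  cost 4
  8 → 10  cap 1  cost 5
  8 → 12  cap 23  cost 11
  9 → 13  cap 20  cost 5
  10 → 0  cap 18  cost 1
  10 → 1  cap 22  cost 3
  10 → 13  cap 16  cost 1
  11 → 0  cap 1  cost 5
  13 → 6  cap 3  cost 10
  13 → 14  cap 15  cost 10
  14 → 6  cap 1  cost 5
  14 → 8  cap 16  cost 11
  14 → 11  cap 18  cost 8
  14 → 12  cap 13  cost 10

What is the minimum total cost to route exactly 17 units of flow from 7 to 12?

Minimum cost for 17 units: 465

shortest-cost path #1: 7→5→4→3→12 push 3 @ unit cost 25 (adds 75)
shortest-cost path #2: 7→0→14→12 push 13 @ unit cost 27 (adds 351)
shortest-cost path #3: 7→0→14→8→12 push 1 @ unit cost 39 (adds 39)
total cost = 465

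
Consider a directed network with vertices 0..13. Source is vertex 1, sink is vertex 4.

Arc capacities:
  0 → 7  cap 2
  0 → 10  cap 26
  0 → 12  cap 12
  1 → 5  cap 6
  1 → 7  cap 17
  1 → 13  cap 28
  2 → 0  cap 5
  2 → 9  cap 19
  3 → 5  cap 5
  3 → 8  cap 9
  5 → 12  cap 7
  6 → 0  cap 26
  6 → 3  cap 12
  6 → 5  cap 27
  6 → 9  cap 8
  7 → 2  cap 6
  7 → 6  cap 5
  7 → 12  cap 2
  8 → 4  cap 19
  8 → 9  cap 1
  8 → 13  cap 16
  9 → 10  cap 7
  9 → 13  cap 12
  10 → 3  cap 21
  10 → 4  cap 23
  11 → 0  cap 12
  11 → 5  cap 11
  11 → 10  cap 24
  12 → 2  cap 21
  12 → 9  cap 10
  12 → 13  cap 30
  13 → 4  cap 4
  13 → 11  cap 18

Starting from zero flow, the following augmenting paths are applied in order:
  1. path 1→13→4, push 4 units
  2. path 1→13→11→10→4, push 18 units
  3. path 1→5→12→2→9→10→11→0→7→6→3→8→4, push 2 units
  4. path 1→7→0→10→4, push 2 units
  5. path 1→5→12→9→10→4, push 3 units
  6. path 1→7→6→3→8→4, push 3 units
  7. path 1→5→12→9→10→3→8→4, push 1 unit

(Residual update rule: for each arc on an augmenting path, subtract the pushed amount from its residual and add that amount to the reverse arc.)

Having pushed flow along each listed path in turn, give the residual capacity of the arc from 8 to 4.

Residual capacity of (8,4): 13

after path 1 (1→13→4, push 4): res(8,4)=19
after path 2 (1→13→11→10→4, push 18): res(8,4)=19
after path 3 (1→5→12→2→9→10→11→0→7→6→3→8→4, push 2): res(8,4)=17
after path 4 (1→7→0→10→4, push 2): res(8,4)=17
after path 5 (1→5→12→9→10→4, push 3): res(8,4)=17
after path 6 (1→7→6→3→8→4, push 3): res(8,4)=14
after path 7 (1→5→12→9→10→3→8→4, push 1): res(8,4)=13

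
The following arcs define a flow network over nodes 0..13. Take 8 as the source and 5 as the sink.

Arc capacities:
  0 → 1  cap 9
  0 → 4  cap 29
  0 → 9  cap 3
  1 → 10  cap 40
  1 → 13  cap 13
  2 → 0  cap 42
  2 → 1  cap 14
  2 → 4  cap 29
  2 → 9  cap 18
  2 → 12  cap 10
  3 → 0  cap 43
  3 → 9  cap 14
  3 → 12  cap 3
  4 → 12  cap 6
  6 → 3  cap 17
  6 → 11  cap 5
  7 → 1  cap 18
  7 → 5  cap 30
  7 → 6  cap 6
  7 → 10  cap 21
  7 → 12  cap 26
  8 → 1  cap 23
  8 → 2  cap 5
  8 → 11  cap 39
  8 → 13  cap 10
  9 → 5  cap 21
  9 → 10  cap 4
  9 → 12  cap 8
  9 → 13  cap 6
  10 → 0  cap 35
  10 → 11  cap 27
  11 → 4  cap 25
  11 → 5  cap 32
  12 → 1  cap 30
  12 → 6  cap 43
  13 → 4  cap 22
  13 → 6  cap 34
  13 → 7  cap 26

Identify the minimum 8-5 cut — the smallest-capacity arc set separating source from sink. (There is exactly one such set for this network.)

augment #1: 8→11→5 push 32
augment #2: 8→2→9→5 push 5
augment #3: 8→13→7→5 push 10
augment #4: 8→1→13→7→5 push 13
augment #5: 8→1→10→0→9→5 push 3
augment #6: 8→11→4→12→6→3→9→5 push 6
max flow = 69; residual-reachable set from 8 gives S-side
cut edges (S→T): {(0,9), (1,13), (4,12), (8,2), (8,13), (11,5)} total cap 69

Min-cut arcs: {(0,9), (1,13), (4,12), (8,2), (8,13), (11,5)} (total capacity 69)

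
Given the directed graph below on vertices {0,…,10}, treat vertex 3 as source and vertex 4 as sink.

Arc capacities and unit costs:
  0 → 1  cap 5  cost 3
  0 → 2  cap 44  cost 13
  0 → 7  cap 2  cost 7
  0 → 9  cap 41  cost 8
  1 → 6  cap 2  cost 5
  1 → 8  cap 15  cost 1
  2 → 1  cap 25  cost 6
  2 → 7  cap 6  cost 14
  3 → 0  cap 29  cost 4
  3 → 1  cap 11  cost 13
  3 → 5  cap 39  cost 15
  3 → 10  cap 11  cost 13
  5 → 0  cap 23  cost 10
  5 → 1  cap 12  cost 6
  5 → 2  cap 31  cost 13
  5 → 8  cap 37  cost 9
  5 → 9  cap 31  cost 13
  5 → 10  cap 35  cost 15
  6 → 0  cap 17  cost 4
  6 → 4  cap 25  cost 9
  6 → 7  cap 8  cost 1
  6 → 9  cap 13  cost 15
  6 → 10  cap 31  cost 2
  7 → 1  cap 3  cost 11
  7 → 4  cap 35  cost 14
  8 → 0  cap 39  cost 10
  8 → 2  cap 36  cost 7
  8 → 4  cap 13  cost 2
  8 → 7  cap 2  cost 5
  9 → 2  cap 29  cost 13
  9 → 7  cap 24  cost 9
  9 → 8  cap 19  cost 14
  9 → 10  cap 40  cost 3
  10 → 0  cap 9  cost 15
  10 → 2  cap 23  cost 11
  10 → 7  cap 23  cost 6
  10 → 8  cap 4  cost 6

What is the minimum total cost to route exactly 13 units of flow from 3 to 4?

Minimum cost for 13 units: 178

shortest-cost path #1: 3→0→1→8→4 push 5 @ unit cost 10 (adds 50)
shortest-cost path #2: 3→1→8→4 push 8 @ unit cost 16 (adds 128)
total cost = 178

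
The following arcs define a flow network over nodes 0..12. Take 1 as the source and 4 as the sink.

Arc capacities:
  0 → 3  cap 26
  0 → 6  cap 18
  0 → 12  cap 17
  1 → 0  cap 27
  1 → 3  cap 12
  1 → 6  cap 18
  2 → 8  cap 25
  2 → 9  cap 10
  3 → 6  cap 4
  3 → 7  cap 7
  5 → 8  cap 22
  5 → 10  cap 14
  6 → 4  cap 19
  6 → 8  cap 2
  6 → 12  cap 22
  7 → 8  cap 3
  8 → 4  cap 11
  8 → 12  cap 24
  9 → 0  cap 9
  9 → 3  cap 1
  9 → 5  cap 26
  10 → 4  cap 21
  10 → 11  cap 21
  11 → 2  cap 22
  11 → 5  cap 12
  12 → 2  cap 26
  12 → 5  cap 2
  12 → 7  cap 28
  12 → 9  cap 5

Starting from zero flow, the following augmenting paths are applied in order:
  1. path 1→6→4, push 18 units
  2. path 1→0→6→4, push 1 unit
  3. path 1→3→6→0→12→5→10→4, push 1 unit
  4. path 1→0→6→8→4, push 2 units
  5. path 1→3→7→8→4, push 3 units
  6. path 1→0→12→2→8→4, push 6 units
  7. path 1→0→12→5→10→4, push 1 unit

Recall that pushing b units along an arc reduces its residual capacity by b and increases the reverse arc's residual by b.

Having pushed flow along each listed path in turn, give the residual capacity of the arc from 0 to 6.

after path 1 (1→6→4, push 18): res(0,6)=18
after path 2 (1→0→6→4, push 1): res(0,6)=17
after path 3 (1→3→6→0→12→5→10→4, push 1): res(0,6)=18
after path 4 (1→0→6→8→4, push 2): res(0,6)=16
after path 5 (1→3→7→8→4, push 3): res(0,6)=16
after path 6 (1→0→12→2→8→4, push 6): res(0,6)=16
after path 7 (1→0→12→5→10→4, push 1): res(0,6)=16

Residual capacity of (0,6): 16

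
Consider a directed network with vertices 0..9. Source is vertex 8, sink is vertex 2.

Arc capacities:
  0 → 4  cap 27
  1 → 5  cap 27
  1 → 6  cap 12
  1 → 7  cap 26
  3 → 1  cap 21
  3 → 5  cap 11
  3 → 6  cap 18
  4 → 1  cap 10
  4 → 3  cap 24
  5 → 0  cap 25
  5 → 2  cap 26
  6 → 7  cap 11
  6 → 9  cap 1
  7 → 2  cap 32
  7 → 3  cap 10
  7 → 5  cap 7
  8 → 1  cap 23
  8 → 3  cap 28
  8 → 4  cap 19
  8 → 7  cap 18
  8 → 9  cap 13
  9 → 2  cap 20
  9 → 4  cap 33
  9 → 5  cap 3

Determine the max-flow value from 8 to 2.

Maximum flow value: 72

augment #1: 8→7→2 bottleneck 18, total now 18
augment #2: 8→9→2 bottleneck 13, total now 31
augment #3: 8→1→5→2 bottleneck 23, total now 54
augment #4: 8→3→5→2 bottleneck 3, total now 57
augment #5: 8→3→1→7→2 bottleneck 14, total now 71
augment #6: 8→3→6→9→2 bottleneck 1, total now 72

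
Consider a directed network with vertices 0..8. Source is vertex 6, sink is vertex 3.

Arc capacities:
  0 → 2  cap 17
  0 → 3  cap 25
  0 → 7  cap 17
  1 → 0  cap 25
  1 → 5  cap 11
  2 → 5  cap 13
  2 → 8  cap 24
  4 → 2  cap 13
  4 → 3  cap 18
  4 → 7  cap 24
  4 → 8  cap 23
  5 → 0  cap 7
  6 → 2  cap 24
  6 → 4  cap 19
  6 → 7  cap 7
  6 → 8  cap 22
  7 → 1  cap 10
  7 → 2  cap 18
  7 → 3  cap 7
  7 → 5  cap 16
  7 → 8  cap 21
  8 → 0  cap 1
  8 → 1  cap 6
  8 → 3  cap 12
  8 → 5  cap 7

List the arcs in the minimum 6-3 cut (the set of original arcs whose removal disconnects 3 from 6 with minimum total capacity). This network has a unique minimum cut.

Min-cut arcs: {(5,0), (6,4), (6,7), (8,0), (8,1), (8,3)} (total capacity 52)

augment #1: 6→4→3 push 18
augment #2: 6→7→3 push 7
augment #3: 6→8→3 push 12
augment #4: 6→8→0→3 push 1
augment #5: 6→2→5→0→3 push 7
augment #6: 6→8→1→0→3 push 6
augment #7: 6→4→7→1→0→3 push 1
max flow = 52; residual-reachable set from 6 gives S-side
cut edges (S→T): {(5,0), (6,4), (6,7), (8,0), (8,1), (8,3)} total cap 52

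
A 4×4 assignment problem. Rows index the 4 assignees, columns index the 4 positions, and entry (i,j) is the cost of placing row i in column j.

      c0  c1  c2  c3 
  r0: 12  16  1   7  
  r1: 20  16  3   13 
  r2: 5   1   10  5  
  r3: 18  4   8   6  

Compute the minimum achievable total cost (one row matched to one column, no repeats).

optimal assignment: row0→col3 (cost 7), row1→col2 (cost 3), row2→col0 (cost 5), row3→col1 (cost 4)
total = 7 + 3 + 5 + 4 = 19

Minimum assignment cost: 19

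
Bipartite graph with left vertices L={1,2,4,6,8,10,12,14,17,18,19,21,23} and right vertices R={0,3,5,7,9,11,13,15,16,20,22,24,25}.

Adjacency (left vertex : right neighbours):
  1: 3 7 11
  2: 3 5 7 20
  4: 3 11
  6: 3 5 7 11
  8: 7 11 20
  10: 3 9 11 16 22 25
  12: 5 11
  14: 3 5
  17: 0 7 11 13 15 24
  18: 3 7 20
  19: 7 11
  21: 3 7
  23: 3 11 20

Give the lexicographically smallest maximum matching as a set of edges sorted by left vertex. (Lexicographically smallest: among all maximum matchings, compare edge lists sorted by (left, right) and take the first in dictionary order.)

|M| = 7 (so the lex-smallest maximum matching has 7 edges)
process left vertices in ascending order; for each, take the smallest-labelled available neighbour that still permits 7 edges overall, or leave it unmatched if none does
lex-smallest matching: {1-3, 2-5, 4-11, 6-7, 8-20, 10-9, 17-0}

Lex-smallest maximum matching: {(1,3), (2,5), (4,11), (6,7), (8,20), (10,9), (17,0)}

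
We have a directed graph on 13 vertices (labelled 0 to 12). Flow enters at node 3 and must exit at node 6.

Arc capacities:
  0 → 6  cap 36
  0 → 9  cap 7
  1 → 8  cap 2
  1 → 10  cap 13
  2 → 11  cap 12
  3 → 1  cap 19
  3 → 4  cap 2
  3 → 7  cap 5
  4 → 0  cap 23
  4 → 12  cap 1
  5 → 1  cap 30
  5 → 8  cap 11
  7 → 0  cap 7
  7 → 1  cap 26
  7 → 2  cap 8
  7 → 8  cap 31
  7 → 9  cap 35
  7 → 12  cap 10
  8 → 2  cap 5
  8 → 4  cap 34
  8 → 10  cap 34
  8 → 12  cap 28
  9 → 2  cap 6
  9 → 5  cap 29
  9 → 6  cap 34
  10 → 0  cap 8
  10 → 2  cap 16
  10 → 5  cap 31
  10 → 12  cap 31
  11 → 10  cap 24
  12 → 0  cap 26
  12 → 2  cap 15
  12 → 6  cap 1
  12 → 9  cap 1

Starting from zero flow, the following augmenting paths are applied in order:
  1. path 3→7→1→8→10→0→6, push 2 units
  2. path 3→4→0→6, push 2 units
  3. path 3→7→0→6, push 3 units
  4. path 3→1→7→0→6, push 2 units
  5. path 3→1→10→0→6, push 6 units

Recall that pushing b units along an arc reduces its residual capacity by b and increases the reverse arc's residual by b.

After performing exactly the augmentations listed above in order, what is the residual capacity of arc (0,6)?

Residual capacity of (0,6): 21

after path 1 (3→7→1→8→10→0→6, push 2): res(0,6)=34
after path 2 (3→4→0→6, push 2): res(0,6)=32
after path 3 (3→7→0→6, push 3): res(0,6)=29
after path 4 (3→1→7→0→6, push 2): res(0,6)=27
after path 5 (3→1→10→0→6, push 6): res(0,6)=21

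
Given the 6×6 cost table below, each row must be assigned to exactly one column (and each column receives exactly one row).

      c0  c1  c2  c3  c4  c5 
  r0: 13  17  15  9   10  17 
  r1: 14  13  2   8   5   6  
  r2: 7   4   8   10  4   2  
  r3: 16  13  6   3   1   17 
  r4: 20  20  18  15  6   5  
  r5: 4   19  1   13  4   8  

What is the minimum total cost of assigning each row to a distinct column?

Minimum assignment cost: 25

optimal assignment: row0→col3 (cost 9), row1→col2 (cost 2), row2→col1 (cost 4), row3→col4 (cost 1), row4→col5 (cost 5), row5→col0 (cost 4)
total = 9 + 2 + 4 + 1 + 5 + 4 = 25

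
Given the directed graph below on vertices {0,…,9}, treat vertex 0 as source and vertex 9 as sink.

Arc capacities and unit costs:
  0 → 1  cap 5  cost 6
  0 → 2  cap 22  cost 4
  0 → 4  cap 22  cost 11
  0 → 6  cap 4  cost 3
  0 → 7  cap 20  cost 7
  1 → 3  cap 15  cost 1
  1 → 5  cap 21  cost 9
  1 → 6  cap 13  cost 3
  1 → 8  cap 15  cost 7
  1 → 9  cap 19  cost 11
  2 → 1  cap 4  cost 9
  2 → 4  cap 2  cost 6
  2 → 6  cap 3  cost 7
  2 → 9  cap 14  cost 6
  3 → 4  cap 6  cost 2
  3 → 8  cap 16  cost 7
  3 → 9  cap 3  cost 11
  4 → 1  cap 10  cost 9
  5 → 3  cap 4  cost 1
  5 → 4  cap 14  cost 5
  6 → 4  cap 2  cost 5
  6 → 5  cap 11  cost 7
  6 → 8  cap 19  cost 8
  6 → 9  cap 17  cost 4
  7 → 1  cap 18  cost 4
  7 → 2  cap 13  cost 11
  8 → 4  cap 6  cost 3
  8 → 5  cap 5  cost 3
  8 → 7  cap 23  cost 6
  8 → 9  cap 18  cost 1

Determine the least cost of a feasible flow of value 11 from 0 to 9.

Minimum cost for 11 units: 98

shortest-cost path #1: 0→6→9 push 4 @ unit cost 7 (adds 28)
shortest-cost path #2: 0→2→9 push 7 @ unit cost 10 (adds 70)
total cost = 98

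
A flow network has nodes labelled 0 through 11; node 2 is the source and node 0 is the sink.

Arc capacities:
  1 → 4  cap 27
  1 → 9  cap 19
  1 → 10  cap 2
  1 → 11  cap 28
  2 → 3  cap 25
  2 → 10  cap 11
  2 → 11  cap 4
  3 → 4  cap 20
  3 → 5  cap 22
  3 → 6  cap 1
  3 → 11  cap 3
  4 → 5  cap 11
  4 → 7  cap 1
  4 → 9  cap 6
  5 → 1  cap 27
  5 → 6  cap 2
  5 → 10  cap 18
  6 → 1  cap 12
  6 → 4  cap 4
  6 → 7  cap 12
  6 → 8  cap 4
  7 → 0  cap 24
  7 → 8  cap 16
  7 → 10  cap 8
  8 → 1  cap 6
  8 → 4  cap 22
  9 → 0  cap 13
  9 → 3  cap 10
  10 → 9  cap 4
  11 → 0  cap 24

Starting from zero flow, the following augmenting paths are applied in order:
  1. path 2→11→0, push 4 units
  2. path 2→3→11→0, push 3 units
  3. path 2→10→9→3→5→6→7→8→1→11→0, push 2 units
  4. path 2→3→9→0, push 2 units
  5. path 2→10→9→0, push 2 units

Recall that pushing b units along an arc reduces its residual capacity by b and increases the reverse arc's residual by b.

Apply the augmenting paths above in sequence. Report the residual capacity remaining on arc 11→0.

after path 1 (2→11→0, push 4): res(11,0)=20
after path 2 (2→3→11→0, push 3): res(11,0)=17
after path 3 (2→10→9→3→5→6→7→8→1→11→0, push 2): res(11,0)=15
after path 4 (2→3→9→0, push 2): res(11,0)=15
after path 5 (2→10→9→0, push 2): res(11,0)=15

Residual capacity of (11,0): 15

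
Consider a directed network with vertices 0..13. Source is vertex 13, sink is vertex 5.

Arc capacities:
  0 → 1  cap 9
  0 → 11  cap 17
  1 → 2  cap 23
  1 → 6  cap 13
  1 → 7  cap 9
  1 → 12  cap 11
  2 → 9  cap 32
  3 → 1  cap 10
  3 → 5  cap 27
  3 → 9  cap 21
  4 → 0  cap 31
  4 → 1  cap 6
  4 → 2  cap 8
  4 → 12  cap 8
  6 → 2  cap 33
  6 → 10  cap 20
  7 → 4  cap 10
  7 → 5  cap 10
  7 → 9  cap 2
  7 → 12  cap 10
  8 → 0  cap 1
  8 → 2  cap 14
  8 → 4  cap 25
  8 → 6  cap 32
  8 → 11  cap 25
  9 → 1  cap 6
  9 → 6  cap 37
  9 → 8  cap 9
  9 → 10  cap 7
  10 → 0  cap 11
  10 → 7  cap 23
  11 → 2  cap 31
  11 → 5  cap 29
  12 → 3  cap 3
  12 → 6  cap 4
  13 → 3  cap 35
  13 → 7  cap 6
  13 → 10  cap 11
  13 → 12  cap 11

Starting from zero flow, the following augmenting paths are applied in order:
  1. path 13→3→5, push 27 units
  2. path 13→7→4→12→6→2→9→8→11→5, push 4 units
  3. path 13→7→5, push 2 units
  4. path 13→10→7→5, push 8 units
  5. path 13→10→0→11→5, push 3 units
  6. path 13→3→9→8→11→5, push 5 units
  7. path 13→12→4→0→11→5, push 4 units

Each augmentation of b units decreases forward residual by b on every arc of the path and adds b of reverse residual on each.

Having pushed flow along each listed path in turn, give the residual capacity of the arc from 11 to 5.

after path 1 (13→3→5, push 27): res(11,5)=29
after path 2 (13→7→4→12→6→2→9→8→11→5, push 4): res(11,5)=25
after path 3 (13→7→5, push 2): res(11,5)=25
after path 4 (13→10→7→5, push 8): res(11,5)=25
after path 5 (13→10→0→11→5, push 3): res(11,5)=22
after path 6 (13→3→9→8→11→5, push 5): res(11,5)=17
after path 7 (13→12→4→0→11→5, push 4): res(11,5)=13

Residual capacity of (11,5): 13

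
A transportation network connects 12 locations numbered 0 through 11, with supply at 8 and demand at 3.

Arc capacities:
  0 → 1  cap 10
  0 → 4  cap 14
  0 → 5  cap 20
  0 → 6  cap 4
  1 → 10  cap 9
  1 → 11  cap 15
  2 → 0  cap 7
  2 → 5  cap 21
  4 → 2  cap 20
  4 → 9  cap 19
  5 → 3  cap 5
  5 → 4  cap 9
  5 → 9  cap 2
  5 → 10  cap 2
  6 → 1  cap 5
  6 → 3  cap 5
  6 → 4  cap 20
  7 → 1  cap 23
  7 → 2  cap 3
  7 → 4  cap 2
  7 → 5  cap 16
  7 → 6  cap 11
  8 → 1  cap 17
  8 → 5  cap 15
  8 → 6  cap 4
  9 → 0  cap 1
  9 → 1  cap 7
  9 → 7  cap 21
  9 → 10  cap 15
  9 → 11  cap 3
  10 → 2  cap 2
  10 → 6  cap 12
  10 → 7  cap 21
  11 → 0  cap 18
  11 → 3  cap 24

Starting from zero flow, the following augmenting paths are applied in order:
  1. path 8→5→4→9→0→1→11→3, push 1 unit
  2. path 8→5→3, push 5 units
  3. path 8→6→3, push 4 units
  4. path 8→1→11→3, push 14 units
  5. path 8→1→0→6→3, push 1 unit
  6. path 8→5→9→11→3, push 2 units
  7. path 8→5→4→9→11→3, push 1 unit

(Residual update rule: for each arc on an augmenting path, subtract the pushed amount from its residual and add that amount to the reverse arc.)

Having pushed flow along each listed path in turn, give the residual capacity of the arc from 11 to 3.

Residual capacity of (11,3): 6

after path 1 (8→5→4→9→0→1→11→3, push 1): res(11,3)=23
after path 2 (8→5→3, push 5): res(11,3)=23
after path 3 (8→6→3, push 4): res(11,3)=23
after path 4 (8→1→11→3, push 14): res(11,3)=9
after path 5 (8→1→0→6→3, push 1): res(11,3)=9
after path 6 (8→5→9→11→3, push 2): res(11,3)=7
after path 7 (8→5→4→9→11→3, push 1): res(11,3)=6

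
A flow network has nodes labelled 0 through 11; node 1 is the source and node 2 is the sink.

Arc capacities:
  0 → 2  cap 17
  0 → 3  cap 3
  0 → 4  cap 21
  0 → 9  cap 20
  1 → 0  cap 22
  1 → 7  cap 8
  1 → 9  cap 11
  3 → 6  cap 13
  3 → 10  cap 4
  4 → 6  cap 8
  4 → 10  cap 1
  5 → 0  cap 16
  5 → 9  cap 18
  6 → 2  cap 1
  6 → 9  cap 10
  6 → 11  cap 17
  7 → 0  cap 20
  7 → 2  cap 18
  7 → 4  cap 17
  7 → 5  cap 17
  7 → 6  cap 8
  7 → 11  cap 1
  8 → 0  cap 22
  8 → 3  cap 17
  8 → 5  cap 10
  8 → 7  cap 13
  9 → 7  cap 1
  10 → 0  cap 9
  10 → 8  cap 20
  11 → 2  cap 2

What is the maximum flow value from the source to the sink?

augment #1: 1→0→2 bottleneck 17, total now 17
augment #2: 1→7→2 bottleneck 8, total now 25
augment #3: 1→9→7→2 bottleneck 1, total now 26
augment #4: 1→0→3→6→2 bottleneck 1, total now 27
augment #5: 1→0→3→6→11→2 bottleneck 2, total now 29
augment #6: 1→0→4→10→8→7→2 bottleneck 1, total now 30
augment #7: 1→0→4→6→3→10→8→7→2 bottleneck 1, total now 31

Maximum flow value: 31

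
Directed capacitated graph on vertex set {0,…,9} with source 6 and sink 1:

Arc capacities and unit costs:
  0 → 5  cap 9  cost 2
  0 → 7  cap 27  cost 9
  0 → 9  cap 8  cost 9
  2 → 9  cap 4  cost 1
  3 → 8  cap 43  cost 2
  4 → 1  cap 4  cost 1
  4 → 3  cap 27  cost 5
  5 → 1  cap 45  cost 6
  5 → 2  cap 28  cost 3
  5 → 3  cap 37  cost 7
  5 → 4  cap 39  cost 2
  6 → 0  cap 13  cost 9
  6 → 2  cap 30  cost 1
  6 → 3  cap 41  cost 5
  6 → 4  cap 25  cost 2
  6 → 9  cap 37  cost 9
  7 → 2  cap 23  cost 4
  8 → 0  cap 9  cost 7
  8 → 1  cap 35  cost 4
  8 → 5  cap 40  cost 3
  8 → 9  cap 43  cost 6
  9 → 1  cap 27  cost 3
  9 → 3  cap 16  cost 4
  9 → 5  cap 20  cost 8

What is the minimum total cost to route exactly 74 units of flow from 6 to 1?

shortest-cost path #1: 6→4→1 push 4 @ unit cost 3 (adds 12)
shortest-cost path #2: 6→2→9→1 push 4 @ unit cost 5 (adds 20)
shortest-cost path #3: 6→3→8→1 push 35 @ unit cost 11 (adds 385)
shortest-cost path #4: 6→9→1 push 23 @ unit cost 12 (adds 276)
shortest-cost path #5: 6→3→8→5→1 push 6 @ unit cost 16 (adds 96)
shortest-cost path #6: 6→0→5→1 push 2 @ unit cost 17 (adds 34)
total cost = 823

Minimum cost for 74 units: 823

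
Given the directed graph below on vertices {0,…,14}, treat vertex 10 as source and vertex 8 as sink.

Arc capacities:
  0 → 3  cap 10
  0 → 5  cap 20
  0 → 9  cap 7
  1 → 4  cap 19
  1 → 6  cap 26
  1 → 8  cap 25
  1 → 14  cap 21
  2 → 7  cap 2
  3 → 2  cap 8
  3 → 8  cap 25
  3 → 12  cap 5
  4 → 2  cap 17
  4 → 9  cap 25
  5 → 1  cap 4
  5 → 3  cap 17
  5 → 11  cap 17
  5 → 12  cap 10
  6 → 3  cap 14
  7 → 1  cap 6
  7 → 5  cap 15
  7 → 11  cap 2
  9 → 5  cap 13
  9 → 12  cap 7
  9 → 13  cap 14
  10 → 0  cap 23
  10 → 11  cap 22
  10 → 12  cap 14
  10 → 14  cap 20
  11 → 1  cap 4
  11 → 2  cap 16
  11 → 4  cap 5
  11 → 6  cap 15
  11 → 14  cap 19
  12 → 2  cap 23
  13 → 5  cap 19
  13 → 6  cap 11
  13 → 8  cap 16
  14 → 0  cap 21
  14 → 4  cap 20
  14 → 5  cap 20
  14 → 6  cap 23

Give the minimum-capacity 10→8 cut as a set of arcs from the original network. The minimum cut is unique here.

Min-cut arcs: {(2,7), (3,8), (5,1), (9,13), (11,1)} (total capacity 49)

augment #1: 10→0→3→8 push 10
augment #2: 10→11→1→8 push 4
augment #3: 10→0→5→1→8 push 4
augment #4: 10→0→5→3→8 push 9
augment #5: 10→11→6→3→8 push 6
augment #6: 10→11→2→7→1→8 push 2
augment #7: 10→11→4→9→13→8 push 5
augment #8: 10→14→0→9→13→8 push 7
augment #9: 10→14→4→9→13→8 push 2
max flow = 49; residual-reachable set from 10 gives S-side
cut edges (S→T): {(2,7), (3,8), (5,1), (9,13), (11,1)} total cap 49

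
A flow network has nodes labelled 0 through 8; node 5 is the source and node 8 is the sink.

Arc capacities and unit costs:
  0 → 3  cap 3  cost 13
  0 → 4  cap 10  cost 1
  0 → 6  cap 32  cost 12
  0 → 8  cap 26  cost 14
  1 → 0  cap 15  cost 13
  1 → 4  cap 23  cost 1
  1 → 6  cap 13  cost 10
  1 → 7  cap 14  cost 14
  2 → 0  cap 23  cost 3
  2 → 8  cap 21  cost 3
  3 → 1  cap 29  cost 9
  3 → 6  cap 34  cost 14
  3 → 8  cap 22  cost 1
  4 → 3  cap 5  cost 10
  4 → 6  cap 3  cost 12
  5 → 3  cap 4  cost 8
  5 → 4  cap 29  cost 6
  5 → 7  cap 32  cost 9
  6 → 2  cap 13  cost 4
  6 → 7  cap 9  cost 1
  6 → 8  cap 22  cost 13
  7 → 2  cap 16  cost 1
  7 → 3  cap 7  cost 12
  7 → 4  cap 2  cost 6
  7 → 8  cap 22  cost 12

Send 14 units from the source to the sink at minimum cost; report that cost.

shortest-cost path #1: 5→3→8 push 4 @ unit cost 9 (adds 36)
shortest-cost path #2: 5→7→2→8 push 10 @ unit cost 13 (adds 130)
total cost = 166

Minimum cost for 14 units: 166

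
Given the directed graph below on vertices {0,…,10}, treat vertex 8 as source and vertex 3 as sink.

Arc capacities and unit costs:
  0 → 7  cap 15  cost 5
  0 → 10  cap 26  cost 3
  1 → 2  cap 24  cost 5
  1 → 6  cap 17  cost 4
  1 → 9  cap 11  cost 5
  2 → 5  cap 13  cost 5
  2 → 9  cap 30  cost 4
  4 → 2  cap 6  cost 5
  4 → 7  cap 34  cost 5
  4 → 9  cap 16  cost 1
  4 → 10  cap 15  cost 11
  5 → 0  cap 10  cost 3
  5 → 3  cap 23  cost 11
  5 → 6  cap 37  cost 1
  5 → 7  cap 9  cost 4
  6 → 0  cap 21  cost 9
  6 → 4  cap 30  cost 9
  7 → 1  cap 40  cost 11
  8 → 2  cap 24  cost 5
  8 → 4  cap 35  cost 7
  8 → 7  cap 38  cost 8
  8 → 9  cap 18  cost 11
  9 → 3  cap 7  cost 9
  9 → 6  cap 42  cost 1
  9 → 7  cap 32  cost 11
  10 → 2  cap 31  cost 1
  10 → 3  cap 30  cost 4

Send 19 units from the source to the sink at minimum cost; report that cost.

shortest-cost path #1: 8→4→9→3 push 7 @ unit cost 17 (adds 119)
shortest-cost path #2: 8→2→5→0→10→3 push 10 @ unit cost 20 (adds 200)
shortest-cost path #3: 8→2→5→3 push 2 @ unit cost 21 (adds 42)
total cost = 361

Minimum cost for 19 units: 361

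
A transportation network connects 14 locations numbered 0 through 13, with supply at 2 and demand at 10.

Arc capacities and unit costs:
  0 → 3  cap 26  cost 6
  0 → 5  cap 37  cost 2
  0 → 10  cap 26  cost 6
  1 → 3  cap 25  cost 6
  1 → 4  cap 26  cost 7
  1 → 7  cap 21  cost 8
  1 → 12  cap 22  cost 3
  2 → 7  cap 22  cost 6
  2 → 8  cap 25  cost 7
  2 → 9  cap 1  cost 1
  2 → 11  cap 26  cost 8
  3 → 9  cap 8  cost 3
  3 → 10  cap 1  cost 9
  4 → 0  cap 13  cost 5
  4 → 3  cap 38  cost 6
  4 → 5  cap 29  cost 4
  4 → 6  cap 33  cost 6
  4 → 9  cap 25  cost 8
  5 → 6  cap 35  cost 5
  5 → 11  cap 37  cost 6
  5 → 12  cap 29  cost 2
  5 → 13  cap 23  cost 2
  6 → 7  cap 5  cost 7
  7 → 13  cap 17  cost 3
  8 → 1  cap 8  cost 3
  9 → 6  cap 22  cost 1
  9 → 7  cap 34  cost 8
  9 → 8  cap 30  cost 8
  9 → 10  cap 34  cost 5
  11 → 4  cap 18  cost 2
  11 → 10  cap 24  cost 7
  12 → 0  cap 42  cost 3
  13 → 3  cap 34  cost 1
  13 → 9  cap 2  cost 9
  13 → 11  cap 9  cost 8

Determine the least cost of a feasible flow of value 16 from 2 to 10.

Minimum cost for 16 units: 231

shortest-cost path #1: 2→9→10 push 1 @ unit cost 6 (adds 6)
shortest-cost path #2: 2→11→10 push 15 @ unit cost 15 (adds 225)
total cost = 231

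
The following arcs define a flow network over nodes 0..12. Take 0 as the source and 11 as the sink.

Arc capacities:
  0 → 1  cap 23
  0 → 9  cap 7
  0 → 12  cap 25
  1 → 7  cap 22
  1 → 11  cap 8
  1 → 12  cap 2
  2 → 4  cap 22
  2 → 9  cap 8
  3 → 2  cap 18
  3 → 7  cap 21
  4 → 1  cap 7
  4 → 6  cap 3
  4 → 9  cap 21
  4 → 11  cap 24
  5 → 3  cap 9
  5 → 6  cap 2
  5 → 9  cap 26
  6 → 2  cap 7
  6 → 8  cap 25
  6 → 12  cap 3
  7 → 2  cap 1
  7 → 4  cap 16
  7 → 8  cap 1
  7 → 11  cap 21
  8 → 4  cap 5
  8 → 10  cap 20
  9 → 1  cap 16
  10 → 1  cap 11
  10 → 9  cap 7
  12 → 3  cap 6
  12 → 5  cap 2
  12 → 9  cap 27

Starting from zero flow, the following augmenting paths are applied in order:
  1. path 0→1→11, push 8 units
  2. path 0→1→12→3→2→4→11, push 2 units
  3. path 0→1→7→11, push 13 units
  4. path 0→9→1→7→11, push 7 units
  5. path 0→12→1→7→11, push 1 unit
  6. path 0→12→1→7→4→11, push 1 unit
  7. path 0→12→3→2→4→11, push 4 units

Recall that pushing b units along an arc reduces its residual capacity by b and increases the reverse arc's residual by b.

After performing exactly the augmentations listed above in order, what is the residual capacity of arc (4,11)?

after path 1 (0→1→11, push 8): res(4,11)=24
after path 2 (0→1→12→3→2→4→11, push 2): res(4,11)=22
after path 3 (0→1→7→11, push 13): res(4,11)=22
after path 4 (0→9→1→7→11, push 7): res(4,11)=22
after path 5 (0→12→1→7→11, push 1): res(4,11)=22
after path 6 (0→12→1→7→4→11, push 1): res(4,11)=21
after path 7 (0→12→3→2→4→11, push 4): res(4,11)=17

Residual capacity of (4,11): 17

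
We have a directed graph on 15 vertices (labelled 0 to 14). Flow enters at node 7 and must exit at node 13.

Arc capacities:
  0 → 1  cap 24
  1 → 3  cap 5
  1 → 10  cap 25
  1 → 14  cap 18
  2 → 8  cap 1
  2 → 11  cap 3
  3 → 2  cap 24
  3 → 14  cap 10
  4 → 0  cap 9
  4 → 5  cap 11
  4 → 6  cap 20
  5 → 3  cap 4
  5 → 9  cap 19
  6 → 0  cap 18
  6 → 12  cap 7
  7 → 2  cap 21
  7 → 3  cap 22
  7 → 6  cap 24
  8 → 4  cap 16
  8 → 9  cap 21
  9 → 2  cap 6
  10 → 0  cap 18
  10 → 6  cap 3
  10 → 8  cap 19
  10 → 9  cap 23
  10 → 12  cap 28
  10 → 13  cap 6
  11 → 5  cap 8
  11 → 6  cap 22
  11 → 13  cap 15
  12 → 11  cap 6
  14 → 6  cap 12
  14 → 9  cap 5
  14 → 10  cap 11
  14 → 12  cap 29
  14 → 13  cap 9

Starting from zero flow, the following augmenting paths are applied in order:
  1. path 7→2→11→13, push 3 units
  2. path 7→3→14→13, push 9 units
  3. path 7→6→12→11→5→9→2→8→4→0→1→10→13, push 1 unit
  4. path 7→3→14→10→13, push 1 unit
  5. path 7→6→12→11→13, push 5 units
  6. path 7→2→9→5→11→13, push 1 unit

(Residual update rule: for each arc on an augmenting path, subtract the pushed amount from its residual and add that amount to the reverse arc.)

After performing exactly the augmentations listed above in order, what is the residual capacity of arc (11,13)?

after path 1 (7→2→11→13, push 3): res(11,13)=12
after path 2 (7→3→14→13, push 9): res(11,13)=12
after path 3 (7→6→12→11→5→9→2→8→4→0→1→10→13, push 1): res(11,13)=12
after path 4 (7→3→14→10→13, push 1): res(11,13)=12
after path 5 (7→6→12→11→13, push 5): res(11,13)=7
after path 6 (7→2→9→5→11→13, push 1): res(11,13)=6

Residual capacity of (11,13): 6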